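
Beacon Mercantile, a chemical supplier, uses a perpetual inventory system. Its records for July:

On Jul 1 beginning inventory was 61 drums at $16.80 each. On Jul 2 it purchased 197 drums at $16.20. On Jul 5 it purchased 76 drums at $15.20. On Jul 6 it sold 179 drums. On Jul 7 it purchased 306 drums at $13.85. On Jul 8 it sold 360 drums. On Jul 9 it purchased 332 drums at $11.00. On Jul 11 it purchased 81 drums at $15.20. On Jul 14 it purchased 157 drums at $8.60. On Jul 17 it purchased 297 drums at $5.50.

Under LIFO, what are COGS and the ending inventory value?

Jul 6, 179 sold [LIFO — newest first]: 76 @ $15.20 + 103 @ $16.20 = $2,823.80
Jul 8, 360 sold [LIFO — newest first]: 306 @ $13.85 + 54 @ $16.20 = $5,112.90
Total COGS = $2,823.80 + $5,112.90 = $7,936.70
Ending inventory: 61 @ $16.80 + 40 @ $16.20 + 332 @ $11.00 + 81 @ $15.20 + 157 @ $8.60 + 297 @ $5.50 = $9,539.70
Check: goods available $17,476.40 = COGS $7,936.70 + ending $9,539.70

COGS = $7,936.70; ending inventory = $9,539.70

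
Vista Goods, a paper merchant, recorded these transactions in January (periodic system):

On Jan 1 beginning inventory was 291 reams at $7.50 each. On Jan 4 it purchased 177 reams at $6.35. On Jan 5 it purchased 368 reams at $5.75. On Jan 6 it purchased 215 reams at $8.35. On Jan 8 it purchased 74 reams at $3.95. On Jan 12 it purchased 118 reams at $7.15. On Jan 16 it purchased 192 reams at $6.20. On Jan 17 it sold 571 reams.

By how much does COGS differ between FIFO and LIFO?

$10.85

FIFO COGS: 291 @ $7.50 + 177 @ $6.35 + 103 @ $5.75 = $3,898.70
LIFO COGS: 192 @ $6.20 + 118 @ $7.15 + 74 @ $3.95 + 187 @ $8.35 = $3,887.85
Difference = |$3,898.70 − $3,887.85| = $10.85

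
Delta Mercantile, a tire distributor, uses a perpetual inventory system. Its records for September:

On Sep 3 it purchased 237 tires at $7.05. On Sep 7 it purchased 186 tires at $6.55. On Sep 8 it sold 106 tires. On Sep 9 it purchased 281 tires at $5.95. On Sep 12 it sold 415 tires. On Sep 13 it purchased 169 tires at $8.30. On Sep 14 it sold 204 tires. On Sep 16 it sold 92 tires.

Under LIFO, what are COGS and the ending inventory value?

Sep 8, 106 sold [LIFO — newest first]: 106 @ $6.55 = $694.30
Sep 12, 415 sold [LIFO — newest first]: 281 @ $5.95 + 80 @ $6.55 + 54 @ $7.05 = $2,576.65
Sep 14, 204 sold [LIFO — newest first]: 169 @ $8.30 + 35 @ $7.05 = $1,649.45
Sep 16, 92 sold [LIFO — newest first]: 92 @ $7.05 = $648.60
Total COGS = $694.30 + $2,576.65 + $1,649.45 + $648.60 = $5,569.00
Ending inventory: 56 @ $7.05 = $394.80
Check: goods available $5,963.80 = COGS $5,569.00 + ending $394.80

COGS = $5,569.00; ending inventory = $394.80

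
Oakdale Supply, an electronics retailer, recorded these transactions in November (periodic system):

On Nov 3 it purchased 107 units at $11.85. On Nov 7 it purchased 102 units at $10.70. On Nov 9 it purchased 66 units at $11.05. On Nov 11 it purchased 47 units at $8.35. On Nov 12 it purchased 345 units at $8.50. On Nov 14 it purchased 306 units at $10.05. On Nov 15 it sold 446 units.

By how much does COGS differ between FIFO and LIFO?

$269.80

FIFO COGS: 107 @ $11.85 + 102 @ $10.70 + 66 @ $11.05 + 47 @ $8.35 + 124 @ $8.50 = $4,535.10
LIFO COGS: 306 @ $10.05 + 140 @ $8.50 = $4,265.30
Difference = |$4,535.10 − $4,265.30| = $269.80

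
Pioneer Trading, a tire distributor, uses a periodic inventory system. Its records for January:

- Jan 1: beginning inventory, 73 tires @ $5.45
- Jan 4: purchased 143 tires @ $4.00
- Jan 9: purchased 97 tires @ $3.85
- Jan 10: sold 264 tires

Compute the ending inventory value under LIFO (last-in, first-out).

Ending inventory = $267.05

Jan 10, 264 sold [LIFO — newest first]: 97 @ $3.85 + 143 @ $4.00 + 24 @ $5.45 = $1,076.25
Ending inventory: 49 @ $5.45 = $267.05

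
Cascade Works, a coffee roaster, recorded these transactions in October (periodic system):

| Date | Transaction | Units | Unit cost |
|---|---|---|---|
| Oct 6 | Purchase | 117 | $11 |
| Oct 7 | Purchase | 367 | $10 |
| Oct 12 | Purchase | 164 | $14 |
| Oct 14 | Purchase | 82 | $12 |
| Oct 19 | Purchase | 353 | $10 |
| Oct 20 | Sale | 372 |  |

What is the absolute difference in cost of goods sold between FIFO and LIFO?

$79

FIFO COGS: 117 @ $11 + 255 @ $10 = $3,837
LIFO COGS: 353 @ $10 + 19 @ $12 = $3,758
Difference = |$3,837 − $3,758| = $79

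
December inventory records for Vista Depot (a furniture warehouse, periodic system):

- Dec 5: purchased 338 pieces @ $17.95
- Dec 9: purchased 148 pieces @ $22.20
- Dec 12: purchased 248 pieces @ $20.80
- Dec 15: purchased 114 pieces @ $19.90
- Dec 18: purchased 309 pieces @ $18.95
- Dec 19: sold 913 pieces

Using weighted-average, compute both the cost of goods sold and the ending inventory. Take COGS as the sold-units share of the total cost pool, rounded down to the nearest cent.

COGS = $17,861.69; ending inventory = $4,773.56

Dec 19, sell 913: 913/1157 × $22,635.25 → $17,861.69
Ending inventory (cost pool remaining) = $4,773.56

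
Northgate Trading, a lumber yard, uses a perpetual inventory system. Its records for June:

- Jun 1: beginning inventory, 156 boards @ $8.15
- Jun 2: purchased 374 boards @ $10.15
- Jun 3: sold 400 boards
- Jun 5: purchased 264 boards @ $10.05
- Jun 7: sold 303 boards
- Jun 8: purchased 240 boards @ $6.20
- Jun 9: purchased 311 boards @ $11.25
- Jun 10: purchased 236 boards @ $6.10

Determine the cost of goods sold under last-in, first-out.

Jun 3, 400 sold [LIFO — newest first]: 374 @ $10.15 + 26 @ $8.15 = $4,008.00
Jun 7, 303 sold [LIFO — newest first]: 264 @ $10.05 + 39 @ $8.15 = $2,971.05
Total COGS = $4,008.00 + $2,971.05 = $6,979.05
Ending inventory: 91 @ $8.15 + 240 @ $6.20 + 311 @ $11.25 + 236 @ $6.10 = $7,168.00

COGS = $6,979.05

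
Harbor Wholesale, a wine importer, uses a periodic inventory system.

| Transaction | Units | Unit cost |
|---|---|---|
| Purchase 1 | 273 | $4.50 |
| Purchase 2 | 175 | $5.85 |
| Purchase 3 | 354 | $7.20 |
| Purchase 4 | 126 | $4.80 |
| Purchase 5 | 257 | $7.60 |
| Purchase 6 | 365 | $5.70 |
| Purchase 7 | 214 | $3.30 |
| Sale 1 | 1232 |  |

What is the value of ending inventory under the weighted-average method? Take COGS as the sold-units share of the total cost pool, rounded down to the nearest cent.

Sale 1, sell 1232: 1232/1764 × $10,145.75 → $7,085.92
Ending inventory (cost pool remaining) = $3,059.83
Check: goods available $10,145.75 = COGS $7,085.92 + ending $3,059.83

Ending inventory = $3,059.83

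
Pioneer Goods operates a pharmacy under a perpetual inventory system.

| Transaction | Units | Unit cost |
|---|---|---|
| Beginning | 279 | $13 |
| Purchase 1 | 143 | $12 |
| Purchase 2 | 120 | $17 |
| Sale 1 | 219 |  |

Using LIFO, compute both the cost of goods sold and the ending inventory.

Sale 1 (219) [LIFO — newest first]: 120 @ $17 + 99 @ $12 = $3,228
Ending inventory: 279 @ $13 + 44 @ $12 = $4,155

COGS = $3,228; ending inventory = $4,155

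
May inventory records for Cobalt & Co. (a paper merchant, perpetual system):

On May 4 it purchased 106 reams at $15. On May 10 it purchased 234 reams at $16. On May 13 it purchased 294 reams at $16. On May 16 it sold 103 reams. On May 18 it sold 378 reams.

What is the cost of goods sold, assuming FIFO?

COGS = $7,590

May 16, 103 sold [FIFO — oldest first]: 103 @ $15 = $1,545
May 18, 378 sold [FIFO — oldest first]: 3 @ $15 + 234 @ $16 + 141 @ $16 = $6,045
Total COGS = $1,545 + $6,045 = $7,590
Ending inventory: 153 @ $16 = $2,448
Check: goods available $10,038 = COGS $7,590 + ending $2,448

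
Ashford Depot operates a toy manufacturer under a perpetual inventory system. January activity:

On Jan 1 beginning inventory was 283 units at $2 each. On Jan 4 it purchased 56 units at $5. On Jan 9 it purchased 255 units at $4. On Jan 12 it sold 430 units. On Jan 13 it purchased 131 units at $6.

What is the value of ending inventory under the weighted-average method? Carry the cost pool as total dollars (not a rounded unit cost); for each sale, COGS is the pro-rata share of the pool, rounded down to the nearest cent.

After Jan 1: 283 on hand, pool $566.00 (≈ $2.0000 each)
After Jan 4: 339 on hand, pool $846.00 (≈ $2.4956 each)
After Jan 9: 594 on hand, pool $1,866.00 (≈ $3.1414 each)
Jan 12, sell 430: 430/594 × $1,866.00 → $1,350.80
After Jan 13: 295 on hand, pool $1,301.20 (≈ $4.4108 each)
Ending inventory (cost pool remaining) = $1,301.20
Check: goods available $2,652.00 = COGS $1,350.80 + ending $1,301.20

Ending inventory = $1,301.20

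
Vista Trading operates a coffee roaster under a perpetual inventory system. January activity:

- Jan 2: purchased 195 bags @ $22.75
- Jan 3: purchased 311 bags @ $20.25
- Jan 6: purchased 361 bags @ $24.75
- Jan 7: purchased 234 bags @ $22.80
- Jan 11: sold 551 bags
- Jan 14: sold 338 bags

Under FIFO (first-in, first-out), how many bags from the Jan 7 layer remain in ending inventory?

212

Jan 11, 551 sold [FIFO — oldest first]: 195 @ $22.75 + 311 @ $20.25 + 45 @ $24.75 = $11,847.75
Jan 14, 338 sold [FIFO — oldest first]: 316 @ $24.75 + 22 @ $22.80 = $8,322.60
Total COGS = $11,847.75 + $8,322.60 = $20,170.35
Ending inventory: 212 @ $22.80 = $4,833.60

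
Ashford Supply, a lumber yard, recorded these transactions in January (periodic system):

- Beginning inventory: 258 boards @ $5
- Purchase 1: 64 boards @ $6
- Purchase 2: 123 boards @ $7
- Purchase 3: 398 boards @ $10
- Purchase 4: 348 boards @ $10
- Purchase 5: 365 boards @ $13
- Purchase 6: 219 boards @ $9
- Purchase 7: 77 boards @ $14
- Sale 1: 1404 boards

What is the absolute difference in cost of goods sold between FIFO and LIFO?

$2,460

FIFO COGS: 258 @ $5 + 64 @ $6 + 123 @ $7 + 398 @ $10 + 348 @ $10 + 213 @ $13 = $12,764
LIFO COGS: 77 @ $14 + 219 @ $9 + 365 @ $13 + 348 @ $10 + 395 @ $10 = $15,224
Difference = |$12,764 − $15,224| = $2,460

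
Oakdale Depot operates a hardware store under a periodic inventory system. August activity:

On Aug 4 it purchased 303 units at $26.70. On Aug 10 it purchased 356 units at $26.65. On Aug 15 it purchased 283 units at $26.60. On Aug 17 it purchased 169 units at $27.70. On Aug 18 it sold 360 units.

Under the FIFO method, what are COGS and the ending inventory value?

Aug 18, 360 sold [FIFO — oldest first]: 303 @ $26.70 + 57 @ $26.65 = $9,609.15
Ending inventory: 299 @ $26.65 + 283 @ $26.60 + 169 @ $27.70 = $20,177.45

COGS = $9,609.15; ending inventory = $20,177.45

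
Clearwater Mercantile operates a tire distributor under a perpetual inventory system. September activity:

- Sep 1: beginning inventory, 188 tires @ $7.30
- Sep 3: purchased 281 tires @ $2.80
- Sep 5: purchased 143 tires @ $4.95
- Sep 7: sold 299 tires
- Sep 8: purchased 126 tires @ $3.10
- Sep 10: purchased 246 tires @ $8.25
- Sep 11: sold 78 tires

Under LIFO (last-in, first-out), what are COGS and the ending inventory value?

COGS = $1,788.15; ending inventory = $3,499.00

Sep 7, 299 sold [LIFO — newest first]: 143 @ $4.95 + 156 @ $2.80 = $1,144.65
Sep 11, 78 sold [LIFO — newest first]: 78 @ $8.25 = $643.50
Total COGS = $1,144.65 + $643.50 = $1,788.15
Ending inventory: 188 @ $7.30 + 125 @ $2.80 + 126 @ $3.10 + 168 @ $8.25 = $3,499.00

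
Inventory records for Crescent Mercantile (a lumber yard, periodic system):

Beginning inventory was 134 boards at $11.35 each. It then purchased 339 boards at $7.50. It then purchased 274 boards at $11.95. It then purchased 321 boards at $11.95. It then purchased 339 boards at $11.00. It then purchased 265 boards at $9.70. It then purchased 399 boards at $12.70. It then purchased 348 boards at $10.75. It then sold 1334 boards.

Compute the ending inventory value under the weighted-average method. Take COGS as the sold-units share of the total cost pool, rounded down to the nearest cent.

Ending inventory = $11,788.09

Sale 1, sell 1334: 1334/2419 × $26,281.45 → $14,493.36
Ending inventory (cost pool remaining) = $11,788.09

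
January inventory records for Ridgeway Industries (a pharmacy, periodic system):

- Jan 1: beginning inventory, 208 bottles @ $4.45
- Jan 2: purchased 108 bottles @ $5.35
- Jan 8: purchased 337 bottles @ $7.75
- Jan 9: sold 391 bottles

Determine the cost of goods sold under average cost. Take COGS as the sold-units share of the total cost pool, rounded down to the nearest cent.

COGS = $2,464.04

Jan 9, sell 391: 391/653 × $4,115.15 → $2,464.04
Ending inventory (cost pool remaining) = $1,651.11
Check: goods available $4,115.15 = COGS $2,464.04 + ending $1,651.11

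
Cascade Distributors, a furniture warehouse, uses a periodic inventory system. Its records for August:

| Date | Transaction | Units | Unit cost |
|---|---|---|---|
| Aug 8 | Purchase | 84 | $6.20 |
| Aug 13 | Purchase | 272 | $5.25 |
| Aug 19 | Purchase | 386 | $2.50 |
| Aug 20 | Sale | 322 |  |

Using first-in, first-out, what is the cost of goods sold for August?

COGS = $1,770.30

Aug 20, 322 sold [FIFO — oldest first]: 84 @ $6.20 + 238 @ $5.25 = $1,770.30
Ending inventory: 34 @ $5.25 + 386 @ $2.50 = $1,143.50
Check: goods available $2,913.80 = COGS $1,770.30 + ending $1,143.50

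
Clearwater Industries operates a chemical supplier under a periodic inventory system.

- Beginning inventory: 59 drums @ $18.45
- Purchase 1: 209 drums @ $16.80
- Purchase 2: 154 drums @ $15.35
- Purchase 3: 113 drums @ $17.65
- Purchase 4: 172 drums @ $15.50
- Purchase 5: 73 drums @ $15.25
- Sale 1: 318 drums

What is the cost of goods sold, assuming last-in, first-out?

COGS = $5,067.70

Sale 1 (318) [LIFO — newest first]: 73 @ $15.25 + 172 @ $15.50 + 73 @ $17.65 = $5,067.70
Ending inventory: 59 @ $18.45 + 209 @ $16.80 + 154 @ $15.35 + 40 @ $17.65 = $7,669.65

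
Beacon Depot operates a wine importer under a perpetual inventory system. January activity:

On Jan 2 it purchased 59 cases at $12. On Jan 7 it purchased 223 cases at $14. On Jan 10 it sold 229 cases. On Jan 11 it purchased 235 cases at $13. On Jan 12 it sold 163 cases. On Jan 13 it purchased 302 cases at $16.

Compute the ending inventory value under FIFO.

Jan 10, 229 sold [FIFO — oldest first]: 59 @ $12 + 170 @ $14 = $3,088
Jan 12, 163 sold [FIFO — oldest first]: 53 @ $14 + 110 @ $13 = $2,172
Total COGS = $3,088 + $2,172 = $5,260
Ending inventory: 125 @ $13 + 302 @ $16 = $6,457

Ending inventory = $6,457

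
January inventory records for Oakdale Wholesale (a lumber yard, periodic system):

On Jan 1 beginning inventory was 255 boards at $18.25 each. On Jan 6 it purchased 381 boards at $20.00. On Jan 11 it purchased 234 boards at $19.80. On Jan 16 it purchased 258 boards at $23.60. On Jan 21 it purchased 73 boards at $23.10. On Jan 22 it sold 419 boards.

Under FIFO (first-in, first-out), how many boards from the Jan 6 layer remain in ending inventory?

Jan 22, 419 sold [FIFO — oldest first]: 255 @ $18.25 + 164 @ $20.00 = $7,933.75
Ending inventory: 217 @ $20.00 + 234 @ $19.80 + 258 @ $23.60 + 73 @ $23.10 = $16,748.30

217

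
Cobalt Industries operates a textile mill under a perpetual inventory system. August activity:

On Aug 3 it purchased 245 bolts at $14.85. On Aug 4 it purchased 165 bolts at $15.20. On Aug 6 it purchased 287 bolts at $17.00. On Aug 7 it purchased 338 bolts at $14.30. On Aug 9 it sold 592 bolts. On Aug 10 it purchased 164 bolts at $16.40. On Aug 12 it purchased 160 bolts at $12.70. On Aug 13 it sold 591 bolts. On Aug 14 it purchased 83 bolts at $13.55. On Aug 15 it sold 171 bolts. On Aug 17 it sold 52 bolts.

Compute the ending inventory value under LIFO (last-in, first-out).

Aug 9, 592 sold [LIFO — newest first]: 338 @ $14.30 + 254 @ $17.00 = $9,151.40
Aug 13, 591 sold [LIFO — newest first]: 160 @ $12.70 + 164 @ $16.40 + 33 @ $17.00 + 165 @ $15.20 + 69 @ $14.85 = $8,815.25
Aug 15, 171 sold [LIFO — newest first]: 83 @ $13.55 + 88 @ $14.85 = $2,431.45
Aug 17, 52 sold [LIFO — newest first]: 52 @ $14.85 = $772.20
Total COGS = $9,151.40 + $8,815.25 + $2,431.45 + $772.20 = $21,170.30
Ending inventory: 36 @ $14.85 = $534.60
Check: goods available $21,704.90 = COGS $21,170.30 + ending $534.60

Ending inventory = $534.60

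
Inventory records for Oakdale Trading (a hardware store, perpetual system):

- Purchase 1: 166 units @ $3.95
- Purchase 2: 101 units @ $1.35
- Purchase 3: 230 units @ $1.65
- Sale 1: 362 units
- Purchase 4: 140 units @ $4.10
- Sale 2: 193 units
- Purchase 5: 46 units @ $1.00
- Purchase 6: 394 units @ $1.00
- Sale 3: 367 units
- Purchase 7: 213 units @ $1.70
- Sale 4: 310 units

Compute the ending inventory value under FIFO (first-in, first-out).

Sale 1 (362) [FIFO — oldest first]: 166 @ $3.95 + 101 @ $1.35 + 95 @ $1.65 = $948.80
Sale 2 (193) [FIFO — oldest first]: 135 @ $1.65 + 58 @ $4.10 = $460.55
Sale 3 (367) [FIFO — oldest first]: 82 @ $4.10 + 46 @ $1.00 + 239 @ $1.00 = $621.20
Sale 4 (310) [FIFO — oldest first]: 155 @ $1.00 + 155 @ $1.70 = $418.50
Total COGS = $948.80 + $460.55 + $621.20 + $418.50 = $2,449.05
Ending inventory: 58 @ $1.70 = $98.60
Check: goods available $2,547.65 = COGS $2,449.05 + ending $98.60

Ending inventory = $98.60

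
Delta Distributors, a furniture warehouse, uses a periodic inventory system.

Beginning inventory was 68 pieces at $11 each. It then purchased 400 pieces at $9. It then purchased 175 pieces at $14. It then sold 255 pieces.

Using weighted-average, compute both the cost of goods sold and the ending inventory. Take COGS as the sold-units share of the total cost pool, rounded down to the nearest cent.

COGS = $2,695.94; ending inventory = $4,102.06

Sale 1, sell 255: 255/643 × $6,798.00 → $2,695.94
Ending inventory (cost pool remaining) = $4,102.06
Check: goods available $6,798.00 = COGS $2,695.94 + ending $4,102.06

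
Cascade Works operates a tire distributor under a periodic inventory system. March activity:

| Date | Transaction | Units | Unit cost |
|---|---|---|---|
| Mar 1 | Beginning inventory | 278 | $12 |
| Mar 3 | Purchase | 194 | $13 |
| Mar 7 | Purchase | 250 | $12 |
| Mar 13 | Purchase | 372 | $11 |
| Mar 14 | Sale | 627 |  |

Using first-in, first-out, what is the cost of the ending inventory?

Mar 14, 627 sold [FIFO — oldest first]: 278 @ $12 + 194 @ $13 + 155 @ $12 = $7,718
Ending inventory: 95 @ $12 + 372 @ $11 = $5,232
Check: goods available $12,950 = COGS $7,718 + ending $5,232

Ending inventory = $5,232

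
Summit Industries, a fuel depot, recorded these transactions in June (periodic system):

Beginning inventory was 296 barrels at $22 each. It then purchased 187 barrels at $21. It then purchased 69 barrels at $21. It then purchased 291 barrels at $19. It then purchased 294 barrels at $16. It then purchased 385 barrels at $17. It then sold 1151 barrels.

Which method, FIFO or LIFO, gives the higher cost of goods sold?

FIFO COGS: 296 @ $22 + 187 @ $21 + 69 @ $21 + 291 @ $19 + 294 @ $16 + 14 @ $17 = $22,359
LIFO COGS: 385 @ $17 + 294 @ $16 + 291 @ $19 + 69 @ $21 + 112 @ $21 = $20,579

FIFO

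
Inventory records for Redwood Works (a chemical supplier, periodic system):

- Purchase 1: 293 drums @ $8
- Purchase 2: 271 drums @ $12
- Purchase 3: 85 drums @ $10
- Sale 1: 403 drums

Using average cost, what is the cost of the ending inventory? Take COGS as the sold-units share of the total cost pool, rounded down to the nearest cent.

Ending inventory = $2,443.33

Sale 1, sell 403: 403/649 × $6,446.00 → $4,002.67
Ending inventory (cost pool remaining) = $2,443.33
Check: goods available $6,446.00 = COGS $4,002.67 + ending $2,443.33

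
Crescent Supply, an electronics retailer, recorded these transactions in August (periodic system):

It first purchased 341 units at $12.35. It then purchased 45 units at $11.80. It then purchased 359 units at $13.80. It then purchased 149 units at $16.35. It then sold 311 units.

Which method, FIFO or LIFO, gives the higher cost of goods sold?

LIFO

FIFO COGS: 311 @ $12.35 = $3,840.85
LIFO COGS: 149 @ $16.35 + 162 @ $13.80 = $4,671.75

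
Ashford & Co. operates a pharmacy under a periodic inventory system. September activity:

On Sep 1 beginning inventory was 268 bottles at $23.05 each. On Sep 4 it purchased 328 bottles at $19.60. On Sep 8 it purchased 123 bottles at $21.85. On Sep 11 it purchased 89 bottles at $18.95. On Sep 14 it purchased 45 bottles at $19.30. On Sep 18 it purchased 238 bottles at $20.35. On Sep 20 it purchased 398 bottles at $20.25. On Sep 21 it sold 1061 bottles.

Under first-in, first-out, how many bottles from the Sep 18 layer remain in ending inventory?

30

Sep 21, 1061 sold [FIFO — oldest first]: 268 @ $23.05 + 328 @ $19.60 + 123 @ $21.85 + 89 @ $18.95 + 45 @ $19.30 + 208 @ $20.35 = $22,081.60
Ending inventory: 30 @ $20.35 + 398 @ $20.25 = $8,670.00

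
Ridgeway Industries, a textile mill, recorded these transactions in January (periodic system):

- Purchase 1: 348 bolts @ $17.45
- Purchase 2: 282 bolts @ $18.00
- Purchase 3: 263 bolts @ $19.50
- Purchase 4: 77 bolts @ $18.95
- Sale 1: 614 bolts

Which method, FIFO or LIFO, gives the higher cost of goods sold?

LIFO

FIFO COGS: 348 @ $17.45 + 266 @ $18.00 = $10,860.60
LIFO COGS: 77 @ $18.95 + 263 @ $19.50 + 274 @ $18.00 = $11,519.65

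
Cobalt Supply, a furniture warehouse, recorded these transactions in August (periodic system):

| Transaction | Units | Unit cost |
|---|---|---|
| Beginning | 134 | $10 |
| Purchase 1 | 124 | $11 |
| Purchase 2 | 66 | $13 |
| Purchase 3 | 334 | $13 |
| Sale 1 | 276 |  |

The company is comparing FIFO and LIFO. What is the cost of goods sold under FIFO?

FIFO COGS: 134 @ $10 + 124 @ $11 + 18 @ $13 = $2,938
LIFO COGS: 276 @ $13 = $3,588

COGS = $2,938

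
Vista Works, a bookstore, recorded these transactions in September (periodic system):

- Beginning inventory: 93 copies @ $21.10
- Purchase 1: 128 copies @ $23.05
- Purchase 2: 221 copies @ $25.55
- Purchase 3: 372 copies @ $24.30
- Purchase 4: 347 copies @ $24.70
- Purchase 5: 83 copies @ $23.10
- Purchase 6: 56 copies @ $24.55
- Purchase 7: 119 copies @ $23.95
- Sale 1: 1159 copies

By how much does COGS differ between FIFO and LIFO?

FIFO COGS: 93 @ $21.10 + 128 @ $23.05 + 221 @ $25.55 + 372 @ $24.30 + 345 @ $24.70 = $28,120.35
LIFO COGS: 119 @ $23.95 + 56 @ $24.55 + 83 @ $23.10 + 347 @ $24.70 + 372 @ $24.30 + 182 @ $25.55 = $28,402.75
Difference = |$28,120.35 − $28,402.75| = $282.40

$282.40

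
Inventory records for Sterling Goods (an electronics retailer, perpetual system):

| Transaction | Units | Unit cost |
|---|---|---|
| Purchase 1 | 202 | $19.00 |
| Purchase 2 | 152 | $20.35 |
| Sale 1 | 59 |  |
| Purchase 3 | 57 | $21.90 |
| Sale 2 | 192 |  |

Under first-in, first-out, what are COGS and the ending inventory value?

Sale 1 (59) [FIFO — oldest first]: 59 @ $19.00 = $1,121.00
Sale 2 (192) [FIFO — oldest first]: 143 @ $19.00 + 49 @ $20.35 = $3,714.15
Total COGS = $1,121.00 + $3,714.15 = $4,835.15
Ending inventory: 103 @ $20.35 + 57 @ $21.90 = $3,344.35

COGS = $4,835.15; ending inventory = $3,344.35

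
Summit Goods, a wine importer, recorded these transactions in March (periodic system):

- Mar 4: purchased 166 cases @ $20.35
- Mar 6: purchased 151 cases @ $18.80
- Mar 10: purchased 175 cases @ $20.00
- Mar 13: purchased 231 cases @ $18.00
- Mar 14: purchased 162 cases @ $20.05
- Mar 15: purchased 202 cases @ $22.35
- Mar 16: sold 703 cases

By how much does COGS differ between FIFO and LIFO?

FIFO COGS: 166 @ $20.35 + 151 @ $18.80 + 175 @ $20.00 + 211 @ $18.00 = $13,514.90
LIFO COGS: 202 @ $22.35 + 162 @ $20.05 + 231 @ $18.00 + 108 @ $20.00 = $14,080.80
Difference = |$13,514.90 − $14,080.80| = $565.90

$565.90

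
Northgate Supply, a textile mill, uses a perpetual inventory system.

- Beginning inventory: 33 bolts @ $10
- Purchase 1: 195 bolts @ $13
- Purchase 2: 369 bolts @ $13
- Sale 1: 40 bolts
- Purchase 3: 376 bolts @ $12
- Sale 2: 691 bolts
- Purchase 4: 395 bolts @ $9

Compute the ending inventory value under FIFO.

Ending inventory = $6,459

Sale 1 (40) [FIFO — oldest first]: 33 @ $10 + 7 @ $13 = $421
Sale 2 (691) [FIFO — oldest first]: 188 @ $13 + 369 @ $13 + 134 @ $12 = $8,849
Total COGS = $421 + $8,849 = $9,270
Ending inventory: 242 @ $12 + 395 @ $9 = $6,459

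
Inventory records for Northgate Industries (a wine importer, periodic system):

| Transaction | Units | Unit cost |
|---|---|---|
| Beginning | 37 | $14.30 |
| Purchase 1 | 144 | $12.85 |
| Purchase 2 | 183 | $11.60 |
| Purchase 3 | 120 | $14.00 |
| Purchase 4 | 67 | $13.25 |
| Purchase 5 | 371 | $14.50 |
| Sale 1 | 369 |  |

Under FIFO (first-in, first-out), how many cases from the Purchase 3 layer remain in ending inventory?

Sale 1 (369) [FIFO — oldest first]: 37 @ $14.30 + 144 @ $12.85 + 183 @ $11.60 + 5 @ $14.00 = $4,572.30
Ending inventory: 115 @ $14.00 + 67 @ $13.25 + 371 @ $14.50 = $7,877.25

115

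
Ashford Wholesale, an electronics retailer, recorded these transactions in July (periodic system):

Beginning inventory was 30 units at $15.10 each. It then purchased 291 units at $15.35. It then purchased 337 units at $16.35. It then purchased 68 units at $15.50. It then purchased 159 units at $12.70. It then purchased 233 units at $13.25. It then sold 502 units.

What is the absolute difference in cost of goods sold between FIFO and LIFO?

$1,031.95

FIFO COGS: 30 @ $15.10 + 291 @ $15.35 + 181 @ $16.35 = $7,879.20
LIFO COGS: 233 @ $13.25 + 159 @ $12.70 + 68 @ $15.50 + 42 @ $16.35 = $6,847.25
Difference = |$7,879.20 − $6,847.25| = $1,031.95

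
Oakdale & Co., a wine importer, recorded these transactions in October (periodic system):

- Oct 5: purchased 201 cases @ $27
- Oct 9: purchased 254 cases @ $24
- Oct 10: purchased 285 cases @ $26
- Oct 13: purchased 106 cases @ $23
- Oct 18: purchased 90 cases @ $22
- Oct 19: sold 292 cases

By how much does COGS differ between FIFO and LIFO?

$697

FIFO COGS: 201 @ $27 + 91 @ $24 = $7,611
LIFO COGS: 90 @ $22 + 106 @ $23 + 96 @ $26 = $6,914
Difference = |$7,611 − $6,914| = $697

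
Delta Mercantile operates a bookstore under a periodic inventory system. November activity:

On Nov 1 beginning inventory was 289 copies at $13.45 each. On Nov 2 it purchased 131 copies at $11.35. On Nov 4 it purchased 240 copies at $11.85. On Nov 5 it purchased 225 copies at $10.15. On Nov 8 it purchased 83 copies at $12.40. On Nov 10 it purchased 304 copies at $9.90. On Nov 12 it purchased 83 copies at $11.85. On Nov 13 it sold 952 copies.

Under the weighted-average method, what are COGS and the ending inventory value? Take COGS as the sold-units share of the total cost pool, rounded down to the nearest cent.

Nov 13, sell 952: 952/1355 × $15,524.00 → $10,906.89
Ending inventory (cost pool remaining) = $4,617.11

COGS = $10,906.89; ending inventory = $4,617.11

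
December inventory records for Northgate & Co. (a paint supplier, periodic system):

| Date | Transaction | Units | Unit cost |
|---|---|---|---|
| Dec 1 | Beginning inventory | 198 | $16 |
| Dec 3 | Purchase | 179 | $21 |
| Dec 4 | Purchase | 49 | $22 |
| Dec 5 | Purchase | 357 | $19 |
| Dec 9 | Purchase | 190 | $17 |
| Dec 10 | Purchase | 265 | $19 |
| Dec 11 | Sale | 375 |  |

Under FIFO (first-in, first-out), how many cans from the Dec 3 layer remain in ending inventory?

Dec 11, 375 sold [FIFO — oldest first]: 198 @ $16 + 177 @ $21 = $6,885
Ending inventory: 2 @ $21 + 49 @ $22 + 357 @ $19 + 190 @ $17 + 265 @ $19 = $16,168

2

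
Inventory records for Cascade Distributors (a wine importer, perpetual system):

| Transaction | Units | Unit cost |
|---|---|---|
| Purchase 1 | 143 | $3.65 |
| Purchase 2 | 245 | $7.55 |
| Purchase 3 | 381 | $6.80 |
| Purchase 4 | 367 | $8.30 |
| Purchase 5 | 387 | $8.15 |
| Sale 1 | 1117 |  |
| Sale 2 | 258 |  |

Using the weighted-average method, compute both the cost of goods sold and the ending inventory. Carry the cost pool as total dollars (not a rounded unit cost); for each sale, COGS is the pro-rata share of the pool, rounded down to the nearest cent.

COGS = $10,077.90; ending inventory = $1,084.75

After Purchase 1: 143 on hand, pool $521.95 (≈ $3.6500 each)
After Purchase 2: 388 on hand, pool $2,371.70 (≈ $6.1126 each)
After Purchase 3: 769 on hand, pool $4,962.50 (≈ $6.4532 each)
After Purchase 4: 1136 on hand, pool $8,008.60 (≈ $7.0498 each)
After Purchase 5: 1523 on hand, pool $11,162.65 (≈ $7.3294 each)
Sale 1, sell 1117: 1117/1523 × $11,162.65 → $8,186.92
Sale 2, sell 258: 258/406 × $2,975.73 → $1,890.98
Total COGS = $8,186.92 + $1,890.98 = $10,077.90
Ending inventory (cost pool remaining) = $1,084.75
Check: goods available $11,162.65 = COGS $10,077.90 + ending $1,084.75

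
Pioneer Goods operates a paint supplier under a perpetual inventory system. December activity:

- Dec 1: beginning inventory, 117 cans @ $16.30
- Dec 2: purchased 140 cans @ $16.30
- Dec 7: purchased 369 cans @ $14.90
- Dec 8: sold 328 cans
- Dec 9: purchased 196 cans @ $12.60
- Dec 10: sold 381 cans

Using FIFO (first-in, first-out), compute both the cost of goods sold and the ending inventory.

COGS = $10,733.00; ending inventory = $1,423.80

Dec 8, 328 sold [FIFO — oldest first]: 117 @ $16.30 + 140 @ $16.30 + 71 @ $14.90 = $5,247.00
Dec 10, 381 sold [FIFO — oldest first]: 298 @ $14.90 + 83 @ $12.60 = $5,486.00
Total COGS = $5,247.00 + $5,486.00 = $10,733.00
Ending inventory: 113 @ $12.60 = $1,423.80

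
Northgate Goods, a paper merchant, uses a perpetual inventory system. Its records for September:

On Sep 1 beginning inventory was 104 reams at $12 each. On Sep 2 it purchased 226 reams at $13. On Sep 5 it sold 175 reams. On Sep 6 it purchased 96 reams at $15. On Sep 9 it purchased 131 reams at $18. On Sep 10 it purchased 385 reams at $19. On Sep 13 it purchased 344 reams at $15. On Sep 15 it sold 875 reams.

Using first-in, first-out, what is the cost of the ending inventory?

Ending inventory = $3,540

Sep 5, 175 sold [FIFO — oldest first]: 104 @ $12 + 71 @ $13 = $2,171
Sep 15, 875 sold [FIFO — oldest first]: 155 @ $13 + 96 @ $15 + 131 @ $18 + 385 @ $19 + 108 @ $15 = $14,748
Total COGS = $2,171 + $14,748 = $16,919
Ending inventory: 236 @ $15 = $3,540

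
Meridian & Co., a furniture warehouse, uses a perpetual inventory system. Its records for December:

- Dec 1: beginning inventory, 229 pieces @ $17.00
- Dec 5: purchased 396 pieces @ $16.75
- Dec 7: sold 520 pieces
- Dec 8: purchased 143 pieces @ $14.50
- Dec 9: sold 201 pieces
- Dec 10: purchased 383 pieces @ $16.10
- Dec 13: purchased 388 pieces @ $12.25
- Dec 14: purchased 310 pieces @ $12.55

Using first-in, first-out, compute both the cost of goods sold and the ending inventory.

Dec 7, 520 sold [FIFO — oldest first]: 229 @ $17.00 + 291 @ $16.75 = $8,767.25
Dec 9, 201 sold [FIFO — oldest first]: 105 @ $16.75 + 96 @ $14.50 = $3,150.75
Total COGS = $8,767.25 + $3,150.75 = $11,918.00
Ending inventory: 47 @ $14.50 + 383 @ $16.10 + 388 @ $12.25 + 310 @ $12.55 = $15,491.30

COGS = $11,918.00; ending inventory = $15,491.30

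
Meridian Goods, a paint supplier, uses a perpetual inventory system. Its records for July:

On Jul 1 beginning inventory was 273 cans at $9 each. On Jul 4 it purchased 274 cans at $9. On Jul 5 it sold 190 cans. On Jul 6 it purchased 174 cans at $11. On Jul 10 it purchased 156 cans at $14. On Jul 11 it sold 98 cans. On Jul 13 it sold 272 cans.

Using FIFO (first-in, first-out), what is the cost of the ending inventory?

Ending inventory = $3,955

Jul 5, 190 sold [FIFO — oldest first]: 190 @ $9 = $1,710
Jul 11, 98 sold [FIFO — oldest first]: 83 @ $9 + 15 @ $9 = $882
Jul 13, 272 sold [FIFO — oldest first]: 259 @ $9 + 13 @ $11 = $2,474
Total COGS = $1,710 + $882 + $2,474 = $5,066
Ending inventory: 161 @ $11 + 156 @ $14 = $3,955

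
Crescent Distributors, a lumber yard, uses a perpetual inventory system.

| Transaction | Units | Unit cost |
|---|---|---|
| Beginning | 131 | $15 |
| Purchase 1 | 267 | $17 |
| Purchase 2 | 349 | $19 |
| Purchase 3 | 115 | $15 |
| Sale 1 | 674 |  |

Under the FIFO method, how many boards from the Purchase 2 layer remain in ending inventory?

Sale 1 (674) [FIFO — oldest first]: 131 @ $15 + 267 @ $17 + 276 @ $19 = $11,748
Ending inventory: 73 @ $19 + 115 @ $15 = $3,112

73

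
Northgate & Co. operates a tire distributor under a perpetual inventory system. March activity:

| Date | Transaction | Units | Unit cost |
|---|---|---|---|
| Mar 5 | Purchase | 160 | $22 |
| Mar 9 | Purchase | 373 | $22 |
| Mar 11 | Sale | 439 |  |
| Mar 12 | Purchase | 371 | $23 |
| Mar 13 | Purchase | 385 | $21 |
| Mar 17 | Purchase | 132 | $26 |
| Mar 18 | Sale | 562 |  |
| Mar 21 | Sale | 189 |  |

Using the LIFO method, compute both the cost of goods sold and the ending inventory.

COGS = $26,557; ending inventory = $5,219

Mar 11, 439 sold [LIFO — newest first]: 373 @ $22 + 66 @ $22 = $9,658
Mar 18, 562 sold [LIFO — newest first]: 132 @ $26 + 385 @ $21 + 45 @ $23 = $12,552
Mar 21, 189 sold [LIFO — newest first]: 189 @ $23 = $4,347
Total COGS = $9,658 + $12,552 + $4,347 = $26,557
Ending inventory: 94 @ $22 + 137 @ $23 = $5,219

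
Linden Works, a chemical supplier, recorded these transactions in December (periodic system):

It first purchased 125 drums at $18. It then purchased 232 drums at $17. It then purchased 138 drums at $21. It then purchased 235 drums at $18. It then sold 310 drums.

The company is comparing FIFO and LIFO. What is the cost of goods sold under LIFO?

FIFO COGS: 125 @ $18 + 185 @ $17 = $5,395
LIFO COGS: 235 @ $18 + 75 @ $21 = $5,805

COGS = $5,805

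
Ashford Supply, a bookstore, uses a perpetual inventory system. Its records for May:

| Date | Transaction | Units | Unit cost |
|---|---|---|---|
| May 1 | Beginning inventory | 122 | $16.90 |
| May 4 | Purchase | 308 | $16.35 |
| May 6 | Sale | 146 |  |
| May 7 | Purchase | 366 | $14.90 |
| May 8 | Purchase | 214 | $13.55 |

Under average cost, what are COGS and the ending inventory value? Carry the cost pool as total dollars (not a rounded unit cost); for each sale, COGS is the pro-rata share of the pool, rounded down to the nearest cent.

After May 1: 122 on hand, pool $2,061.80 (≈ $16.9000 each)
After May 4: 430 on hand, pool $7,097.60 (≈ $16.5060 each)
May 6, sell 146: 146/430 × $7,097.60 → $2,409.88
After May 7: 650 on hand, pool $10,141.12 (≈ $15.6017 each)
After May 8: 864 on hand, pool $13,040.82 (≈ $15.0935 each)
Ending inventory (cost pool remaining) = $13,040.82
Check: goods available $15,450.70 = COGS $2,409.88 + ending $13,040.82

COGS = $2,409.88; ending inventory = $13,040.82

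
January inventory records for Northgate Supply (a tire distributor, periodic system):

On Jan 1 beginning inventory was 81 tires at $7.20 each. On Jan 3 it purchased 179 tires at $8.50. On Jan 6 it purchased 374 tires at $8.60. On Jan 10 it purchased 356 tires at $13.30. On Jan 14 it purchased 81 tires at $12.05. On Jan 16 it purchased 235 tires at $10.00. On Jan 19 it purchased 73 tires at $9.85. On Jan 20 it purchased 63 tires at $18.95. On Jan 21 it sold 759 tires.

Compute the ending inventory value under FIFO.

Jan 21, 759 sold [FIFO — oldest first]: 81 @ $7.20 + 179 @ $8.50 + 374 @ $8.60 + 125 @ $13.30 = $6,983.60
Ending inventory: 231 @ $13.30 + 81 @ $12.05 + 235 @ $10.00 + 73 @ $9.85 + 63 @ $18.95 = $8,311.25
Check: goods available $15,294.85 = COGS $6,983.60 + ending $8,311.25

Ending inventory = $8,311.25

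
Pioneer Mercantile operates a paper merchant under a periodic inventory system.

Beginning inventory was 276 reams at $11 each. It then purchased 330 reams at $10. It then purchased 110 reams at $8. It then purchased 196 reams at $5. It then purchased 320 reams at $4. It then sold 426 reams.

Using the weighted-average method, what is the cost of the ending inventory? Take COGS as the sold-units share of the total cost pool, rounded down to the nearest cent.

Sale 1, sell 426: 426/1232 × $9,476.00 → $3,276.60
Ending inventory (cost pool remaining) = $6,199.40
Check: goods available $9,476.00 = COGS $3,276.60 + ending $6,199.40

Ending inventory = $6,199.40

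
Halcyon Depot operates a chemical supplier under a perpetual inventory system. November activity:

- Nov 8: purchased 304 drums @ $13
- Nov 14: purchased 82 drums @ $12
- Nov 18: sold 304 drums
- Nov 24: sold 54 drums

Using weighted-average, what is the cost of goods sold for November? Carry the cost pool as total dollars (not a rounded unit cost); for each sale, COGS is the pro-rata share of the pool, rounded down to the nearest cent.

COGS = $4,577.94

After Nov 8: 304 on hand, pool $3,952.00 (≈ $13.0000 each)
After Nov 14: 386 on hand, pool $4,936.00 (≈ $12.7876 each)
Nov 18, sell 304: 304/386 × $4,936.00 → $3,887.41
Nov 24, sell 54: 54/82 × $1,048.59 → $690.53
Total COGS = $3,887.41 + $690.53 = $4,577.94
Ending inventory (cost pool remaining) = $358.06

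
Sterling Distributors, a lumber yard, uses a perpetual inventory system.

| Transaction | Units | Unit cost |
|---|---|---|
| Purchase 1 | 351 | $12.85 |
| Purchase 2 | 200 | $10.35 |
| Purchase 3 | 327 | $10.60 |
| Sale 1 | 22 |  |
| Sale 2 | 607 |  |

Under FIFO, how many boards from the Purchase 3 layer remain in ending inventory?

Sale 1 (22) [FIFO — oldest first]: 22 @ $12.85 = $282.70
Sale 2 (607) [FIFO — oldest first]: 329 @ $12.85 + 200 @ $10.35 + 78 @ $10.60 = $7,124.45
Total COGS = $282.70 + $7,124.45 = $7,407.15
Ending inventory: 249 @ $10.60 = $2,639.40

249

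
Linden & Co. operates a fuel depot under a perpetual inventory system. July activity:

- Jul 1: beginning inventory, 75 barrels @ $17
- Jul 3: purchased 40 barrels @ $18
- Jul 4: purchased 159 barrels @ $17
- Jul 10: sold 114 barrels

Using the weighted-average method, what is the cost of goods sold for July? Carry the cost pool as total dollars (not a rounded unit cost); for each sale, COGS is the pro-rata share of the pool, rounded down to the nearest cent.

COGS = $1,954.64

After Jul 1: 75 on hand, pool $1,275.00 (≈ $17.0000 each)
After Jul 3: 115 on hand, pool $1,995.00 (≈ $17.3478 each)
After Jul 4: 274 on hand, pool $4,698.00 (≈ $17.1460 each)
Jul 10, sell 114: 114/274 × $4,698.00 → $1,954.64
Ending inventory (cost pool remaining) = $2,743.36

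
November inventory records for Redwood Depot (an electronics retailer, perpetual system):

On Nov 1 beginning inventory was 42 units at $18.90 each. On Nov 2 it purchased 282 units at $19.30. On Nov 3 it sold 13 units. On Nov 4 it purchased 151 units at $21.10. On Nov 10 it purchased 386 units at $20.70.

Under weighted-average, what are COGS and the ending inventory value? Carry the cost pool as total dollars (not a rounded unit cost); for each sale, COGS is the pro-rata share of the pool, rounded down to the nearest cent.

After Nov 1: 42 on hand, pool $793.80 (≈ $18.9000 each)
After Nov 2: 324 on hand, pool $6,236.40 (≈ $19.2481 each)
Nov 3, sell 13: 13/324 × $6,236.40 → $250.22
After Nov 4: 462 on hand, pool $9,172.28 (≈ $19.8534 each)
After Nov 10: 848 on hand, pool $17,162.48 (≈ $20.2388 each)
Ending inventory (cost pool remaining) = $17,162.48

COGS = $250.22; ending inventory = $17,162.48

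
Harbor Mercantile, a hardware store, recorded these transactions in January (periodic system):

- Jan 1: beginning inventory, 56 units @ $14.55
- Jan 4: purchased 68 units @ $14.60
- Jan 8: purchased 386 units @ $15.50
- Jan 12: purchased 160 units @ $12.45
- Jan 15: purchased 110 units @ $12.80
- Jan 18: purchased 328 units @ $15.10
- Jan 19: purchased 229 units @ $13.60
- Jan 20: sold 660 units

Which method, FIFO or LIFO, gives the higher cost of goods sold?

FIFO COGS: 56 @ $14.55 + 68 @ $14.60 + 386 @ $15.50 + 150 @ $12.45 = $9,658.10
LIFO COGS: 229 @ $13.60 + 328 @ $15.10 + 103 @ $12.80 = $9,385.60

FIFO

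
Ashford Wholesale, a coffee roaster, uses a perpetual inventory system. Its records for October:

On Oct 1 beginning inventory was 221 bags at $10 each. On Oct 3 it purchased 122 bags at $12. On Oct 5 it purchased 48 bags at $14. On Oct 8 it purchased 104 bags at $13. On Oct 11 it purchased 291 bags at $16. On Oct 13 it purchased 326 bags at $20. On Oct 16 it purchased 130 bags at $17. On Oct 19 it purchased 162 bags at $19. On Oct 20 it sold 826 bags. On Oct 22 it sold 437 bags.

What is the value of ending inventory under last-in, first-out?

Oct 20, 826 sold [LIFO — newest first]: 162 @ $19 + 130 @ $17 + 326 @ $20 + 208 @ $16 = $15,136
Oct 22, 437 sold [LIFO — newest first]: 83 @ $16 + 104 @ $13 + 48 @ $14 + 122 @ $12 + 80 @ $10 = $5,616
Total COGS = $15,136 + $5,616 = $20,752
Ending inventory: 141 @ $10 = $1,410

Ending inventory = $1,410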